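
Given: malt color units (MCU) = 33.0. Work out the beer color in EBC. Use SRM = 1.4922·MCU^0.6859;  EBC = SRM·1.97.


SRM = 1.4922·33.0^0.6859 = 16.4201
EBC = 16.4201·1.97

32.3476 EBC


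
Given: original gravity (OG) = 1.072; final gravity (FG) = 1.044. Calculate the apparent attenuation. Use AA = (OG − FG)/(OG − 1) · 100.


AA = (1.072 − 1.044)/(1.072 − 1) · 100

38.8889 %


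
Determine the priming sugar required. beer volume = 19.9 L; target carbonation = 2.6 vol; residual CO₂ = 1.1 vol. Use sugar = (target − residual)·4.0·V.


sugar = (2.6 − 1.1)·4.0·19.9

119.4000 g


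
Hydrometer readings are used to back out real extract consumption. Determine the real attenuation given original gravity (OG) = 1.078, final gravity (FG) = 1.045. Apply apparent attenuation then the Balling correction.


AA = (OG−FG)/(OG−1)·100;  RA = AA·0.8192
AA = (1.078 − 1.045)/(1.078 − 1)·100 = 42.3077
RA = 42.3077·0.8192

34.6585 %


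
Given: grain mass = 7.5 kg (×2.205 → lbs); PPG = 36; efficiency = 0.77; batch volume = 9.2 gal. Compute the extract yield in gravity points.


points = lbs × PPG × eff / vol
lbs = 7.5 × 2.205 = 16.5375
points = 16.5375 × 36 × 0.77 / 9.2

49.8282 points


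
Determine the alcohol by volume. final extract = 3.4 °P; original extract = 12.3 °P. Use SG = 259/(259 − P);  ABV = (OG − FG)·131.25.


OG = 259/(259 − 12.3) = 1.0499
FG = 259/(259 − 3.4) = 1.0133
ABV = (1.0499 − 1.0133)·131.25

4.7980 % ABV


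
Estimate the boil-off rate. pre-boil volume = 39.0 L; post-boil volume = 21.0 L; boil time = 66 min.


rate = (V_pre − V_post) / (t_min/60)
rate = (39.0 − 21.0) / (66/60)

16.3636 L/hr


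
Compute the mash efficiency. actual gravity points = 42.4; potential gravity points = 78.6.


efficiency = actual / potential × 100
efficiency = 42.4 / 78.6 × 100

53.9440 %


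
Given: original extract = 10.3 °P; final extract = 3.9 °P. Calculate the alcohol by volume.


SG = 259/(259 − P);  ABV = (OG − FG)·131.25
OG = 259/(259 − 10.3) = 1.0414
FG = 259/(259 − 3.9) = 1.0153
ABV = (1.0414 − 1.0153)·131.25

3.4292 % ABV


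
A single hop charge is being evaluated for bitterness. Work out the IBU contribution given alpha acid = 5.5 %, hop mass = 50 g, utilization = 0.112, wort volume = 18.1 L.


IBU = (α/100)·mass·U·1000 / V
IBU = (5.5/100)·50·0.112·1000 / 18.1

17.0166 IBU


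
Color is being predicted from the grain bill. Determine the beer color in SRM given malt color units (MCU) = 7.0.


SRM = 1.4922 · MCU^0.6859
SRM = 1.4922 · 7.0^0.6859

5.6687 SRM


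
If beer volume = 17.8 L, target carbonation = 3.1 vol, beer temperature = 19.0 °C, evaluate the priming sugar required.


residual = 14.695·(0.01821 + 0.09011·e^(−0.04·T));  sugar = (target − residual)·4.0·V
residual = 14.695·(0.01821 + 0.09011·e^(−0.04·19.0)) = 0.8869
sugar = (3.1 − 0.8869)·4.0·17.8

157.5753 g


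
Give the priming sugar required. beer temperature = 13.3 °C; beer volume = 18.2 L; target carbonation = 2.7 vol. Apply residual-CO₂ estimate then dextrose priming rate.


residual = 14.695·(0.01821 + 0.09011·e^(−0.04·T));  sugar = (target − residual)·4.0·V
residual = 14.695·(0.01821 + 0.09011·e^(−0.04·13.3)) = 1.0454
sugar = (2.7 − 1.0454)·4.0·18.2

120.4513 g


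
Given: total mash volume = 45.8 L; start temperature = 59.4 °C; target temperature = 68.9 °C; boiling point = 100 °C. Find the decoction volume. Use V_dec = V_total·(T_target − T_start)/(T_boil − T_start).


V_dec = 45.8·(68.9 − 59.4)/(100 − 59.4)

10.7167 L


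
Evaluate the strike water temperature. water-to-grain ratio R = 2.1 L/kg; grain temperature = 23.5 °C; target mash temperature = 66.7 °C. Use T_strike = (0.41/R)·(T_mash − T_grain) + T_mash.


T_strike = (0.41/2.1)·(66.7 − 23.5) + 66.7

75.1343 °C


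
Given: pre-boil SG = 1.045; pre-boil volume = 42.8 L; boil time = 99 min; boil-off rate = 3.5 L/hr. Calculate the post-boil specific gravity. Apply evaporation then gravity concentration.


V_post = V_pre − rate·(t/60);  SG_post = 1 + (SG_pre−1)·V_pre/V_post
V_post = 42.8 − 3.5·(99/60) = 37.0250
SG_post = 1 + (1.045 − 1)·42.8/37.0250

1.0520


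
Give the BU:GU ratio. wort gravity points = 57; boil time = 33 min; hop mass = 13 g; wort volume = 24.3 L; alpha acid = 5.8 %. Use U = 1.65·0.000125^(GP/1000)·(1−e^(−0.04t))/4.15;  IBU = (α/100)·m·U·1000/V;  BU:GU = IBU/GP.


U = 1.65·0.000125^(57/1000)·(1−e^(−0.04·33))/4.15 = 0.1746
IBU = (5.8/100)·13·0.1746·1000/24.3 = 5.4169
BU:GU = 5.4169/57

0.0950


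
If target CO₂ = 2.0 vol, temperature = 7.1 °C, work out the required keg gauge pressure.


psi = vols/(0.01821 + 0.09011·e^(−0.04·T)) − 14.695
psi = 2.0/(0.01821 + 0.09011·e^(−0.04·7.1)) − 14.695

8.5495 psi


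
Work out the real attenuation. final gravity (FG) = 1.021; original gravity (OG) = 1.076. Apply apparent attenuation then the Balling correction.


AA = (OG−FG)/(OG−1)·100;  RA = AA·0.8192
AA = (1.076 − 1.021)/(1.076 − 1)·100 = 72.3684
RA = 72.3684·0.8192

59.2842 %


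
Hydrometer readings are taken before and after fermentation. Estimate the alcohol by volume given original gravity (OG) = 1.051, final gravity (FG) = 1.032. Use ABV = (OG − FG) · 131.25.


ABV = (1.051 − 1.032) · 131.25

2.4937 % ABV


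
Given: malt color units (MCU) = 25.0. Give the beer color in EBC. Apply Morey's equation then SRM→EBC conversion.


SRM = 1.4922·MCU^0.6859;  EBC = SRM·1.97
SRM = 1.4922·25.0^0.6859 = 13.5729
EBC = 13.5729·1.97

26.7387 EBC


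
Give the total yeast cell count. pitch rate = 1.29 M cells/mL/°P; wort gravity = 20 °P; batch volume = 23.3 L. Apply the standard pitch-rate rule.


cells (billions) = rate · V_L · °P
cells = 1.29 · 23.3 · 20

601.1400 billion cells


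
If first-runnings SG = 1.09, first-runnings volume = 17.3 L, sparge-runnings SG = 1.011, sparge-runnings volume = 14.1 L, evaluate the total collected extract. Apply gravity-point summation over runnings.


total = Σ (SG_i − 1)·1000·V_i
first = (1.09 − 1)·1000·17.3 = 1557.0000
sparge = (1.011 − 1)·1000·14.1 = 155.1000
total = 1557.0000 + 155.1000

1712.1000 gravity·L


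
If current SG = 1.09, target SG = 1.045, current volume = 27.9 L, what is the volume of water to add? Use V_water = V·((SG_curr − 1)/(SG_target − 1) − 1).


V_water = 27.9·((1.09 − 1)/(1.045 − 1) − 1)

27.9000 L


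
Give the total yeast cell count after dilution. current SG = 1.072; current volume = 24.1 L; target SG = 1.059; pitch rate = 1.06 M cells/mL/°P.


V_w = V·((SG_c−1)/(SG_t−1)−1);  °P = 259 − 259/SG_t;  cells = rate·(V+V_w)·°P
V_w = 24.1·((1.072−1)/(1.059−1)−1) = 5.3102
V_final = 24.1 + 5.3102 = 29.4102
°P = 259 − 259/1.059 = 14.4297
cells = 1.06·29.4102·14.4297

449.8412 billion cells


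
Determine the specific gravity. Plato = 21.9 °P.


SG = 259/(259 − P)
SG = 259/(259 − 21.9)

1.0924


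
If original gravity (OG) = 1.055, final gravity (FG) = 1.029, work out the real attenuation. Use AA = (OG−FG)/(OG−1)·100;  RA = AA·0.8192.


AA = (1.055 − 1.029)/(1.055 − 1)·100 = 47.2727
RA = 47.2727·0.8192

38.7258 %


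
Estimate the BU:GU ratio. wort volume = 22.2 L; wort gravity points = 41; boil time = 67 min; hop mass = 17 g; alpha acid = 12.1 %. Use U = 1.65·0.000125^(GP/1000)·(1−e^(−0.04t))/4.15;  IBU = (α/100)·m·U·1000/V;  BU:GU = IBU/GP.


U = 1.65·0.000125^(41/1000)·(1−e^(−0.04·67))/4.15 = 0.2562
IBU = (12.1/100)·17·0.2562·1000/22.2 = 23.7380
BU:GU = 23.7380/41

0.5790


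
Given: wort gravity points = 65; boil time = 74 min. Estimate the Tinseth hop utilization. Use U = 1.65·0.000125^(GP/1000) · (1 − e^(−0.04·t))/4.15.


bigness = 1.65·0.000125^(65/1000) = 0.9200
boil_factor = (1 − e^(−0.04·74))/4.15 = 0.2285
U = 0.9200 · 0.2285

0.2102


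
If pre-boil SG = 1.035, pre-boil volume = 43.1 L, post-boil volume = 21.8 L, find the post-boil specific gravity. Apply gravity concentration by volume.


SG_post = 1 + (SG_pre − 1)·V_pre/V_post
pts_pre = (1.035 − 1)·1000 = 35.0000
pts_post = 35.0000·43.1/21.8 = 69.1972
SG_post = 1 + 69.1972/1000

1.0692


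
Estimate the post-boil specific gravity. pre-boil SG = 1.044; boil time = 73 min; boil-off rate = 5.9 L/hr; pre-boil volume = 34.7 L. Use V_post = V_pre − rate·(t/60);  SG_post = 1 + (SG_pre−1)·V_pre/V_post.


V_post = 34.7 − 5.9·(73/60) = 27.5217
SG_post = 1 + (1.044 − 1)·34.7/27.5217

1.0555


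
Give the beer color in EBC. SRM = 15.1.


EBC = SRM · 1.97
EBC = 15.1 · 1.97

29.7470 EBC


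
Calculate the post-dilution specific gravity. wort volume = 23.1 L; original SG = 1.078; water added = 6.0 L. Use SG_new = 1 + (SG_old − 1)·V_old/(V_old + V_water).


pts = (1.078 − 1)·1000·23.1/(23.1 + 6.0) = 61.9175
SG_new = 1 + 61.9175/1000

1.0619


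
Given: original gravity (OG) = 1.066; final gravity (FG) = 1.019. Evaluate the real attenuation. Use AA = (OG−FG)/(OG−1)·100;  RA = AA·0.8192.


AA = (1.066 − 1.019)/(1.066 − 1)·100 = 71.2121
RA = 71.2121·0.8192

58.3370 %


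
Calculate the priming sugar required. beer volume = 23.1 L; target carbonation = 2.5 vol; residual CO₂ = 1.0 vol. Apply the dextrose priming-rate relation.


sugar = (target − residual)·4.0·V
sugar = (2.5 − 1.0)·4.0·23.1

138.6000 g


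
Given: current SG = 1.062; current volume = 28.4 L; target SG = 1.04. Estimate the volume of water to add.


V_water = V·((SG_curr − 1)/(SG_target − 1) − 1)
V_water = 28.4·((1.062 − 1)/(1.04 − 1) − 1)

15.6200 L


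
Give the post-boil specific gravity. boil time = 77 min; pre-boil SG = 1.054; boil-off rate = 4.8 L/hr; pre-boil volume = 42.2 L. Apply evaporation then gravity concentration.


V_post = V_pre − rate·(t/60);  SG_post = 1 + (SG_pre−1)·V_pre/V_post
V_post = 42.2 − 4.8·(77/60) = 36.0400
SG_post = 1 + (1.054 − 1)·42.2/36.0400

1.0632


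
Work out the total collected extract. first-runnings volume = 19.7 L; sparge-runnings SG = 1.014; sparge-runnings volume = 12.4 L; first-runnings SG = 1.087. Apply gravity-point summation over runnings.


total = Σ (SG_i − 1)·1000·V_i
first = (1.087 − 1)·1000·19.7 = 1713.9000
sparge = (1.014 − 1)·1000·12.4 = 173.6000
total = 1713.9000 + 173.6000

1887.5000 gravity·L


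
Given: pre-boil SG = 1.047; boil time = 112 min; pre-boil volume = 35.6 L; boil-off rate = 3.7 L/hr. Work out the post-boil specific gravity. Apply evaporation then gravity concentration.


V_post = V_pre − rate·(t/60);  SG_post = 1 + (SG_pre−1)·V_pre/V_post
V_post = 35.6 − 3.7·(112/60) = 28.6933
SG_post = 1 + (1.047 − 1)·35.6/28.6933

1.0583


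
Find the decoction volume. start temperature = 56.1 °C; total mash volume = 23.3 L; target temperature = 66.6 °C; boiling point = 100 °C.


V_dec = V_total·(T_target − T_start)/(T_boil − T_start)
V_dec = 23.3·(66.6 − 56.1)/(100 − 56.1)

5.5729 L


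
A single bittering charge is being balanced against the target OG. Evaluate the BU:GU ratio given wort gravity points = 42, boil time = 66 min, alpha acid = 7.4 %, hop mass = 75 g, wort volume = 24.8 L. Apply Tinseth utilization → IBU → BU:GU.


U = 1.65·0.000125^(GP/1000)·(1−e^(−0.04t))/4.15;  IBU = (α/100)·m·U·1000/V;  BU:GU = IBU/GP
U = 1.65·0.000125^(42/1000)·(1−e^(−0.04·66))/4.15 = 0.2531
IBU = (7.4/100)·75·0.2531·1000/24.8 = 56.6492
BU:GU = 56.6492/42

1.3488


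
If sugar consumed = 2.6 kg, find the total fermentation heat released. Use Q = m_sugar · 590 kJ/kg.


Q = 2.6 · 590

1534.0000 kJ


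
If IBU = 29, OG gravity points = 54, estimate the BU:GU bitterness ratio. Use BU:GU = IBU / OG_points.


BU:GU = 29 / 54

0.5370


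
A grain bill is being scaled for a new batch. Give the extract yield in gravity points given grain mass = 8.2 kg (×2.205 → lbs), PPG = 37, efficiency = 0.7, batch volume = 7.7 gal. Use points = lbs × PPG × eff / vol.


lbs = 8.2 × 2.205 = 18.0810
points = 18.0810 × 37 × 0.7 / 7.7

60.8179 points


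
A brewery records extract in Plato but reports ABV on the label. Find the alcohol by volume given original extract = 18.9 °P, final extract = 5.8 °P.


SG = 259/(259 − P);  ABV = (OG − FG)·131.25
OG = 259/(259 − 18.9) = 1.0787
FG = 259/(259 − 5.8) = 1.0229
ABV = (1.0787 − 1.0229)·131.25

7.3251 % ABV


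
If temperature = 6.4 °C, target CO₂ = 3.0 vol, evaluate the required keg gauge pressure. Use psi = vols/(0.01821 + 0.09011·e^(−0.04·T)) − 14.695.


psi = 3.0/(0.01821 + 0.09011·e^(−0.04·6.4)) − 14.695

19.4083 psi


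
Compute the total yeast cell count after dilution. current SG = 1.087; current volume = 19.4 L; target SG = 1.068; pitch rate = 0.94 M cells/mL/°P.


V_w = V·((SG_c−1)/(SG_t−1)−1);  °P = 259 − 259/SG_t;  cells = rate·(V+V_w)·°P
V_w = 19.4·((1.087−1)/(1.068−1)−1) = 5.4206
V_final = 19.4 + 5.4206 = 24.8206
°P = 259 − 259/1.068 = 16.4906
cells = 0.94·24.8206·16.4906

384.7489 billion cells


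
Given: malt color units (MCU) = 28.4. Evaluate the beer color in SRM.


SRM = 1.4922 · MCU^0.6859
SRM = 1.4922 · 28.4^0.6859

14.8135 SRM


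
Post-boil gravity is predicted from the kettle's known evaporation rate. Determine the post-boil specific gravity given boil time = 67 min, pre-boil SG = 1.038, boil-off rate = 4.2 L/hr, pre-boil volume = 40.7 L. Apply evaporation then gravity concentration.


V_post = V_pre − rate·(t/60);  SG_post = 1 + (SG_pre−1)·V_pre/V_post
V_post = 40.7 − 4.2·(67/60) = 36.0100
SG_post = 1 + (1.038 − 1)·40.7/36.0100

1.0429


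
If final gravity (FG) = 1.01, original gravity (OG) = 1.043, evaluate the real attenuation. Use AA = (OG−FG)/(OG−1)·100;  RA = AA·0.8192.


AA = (1.043 − 1.01)/(1.043 − 1)·100 = 76.7442
RA = 76.7442·0.8192

62.8688 %


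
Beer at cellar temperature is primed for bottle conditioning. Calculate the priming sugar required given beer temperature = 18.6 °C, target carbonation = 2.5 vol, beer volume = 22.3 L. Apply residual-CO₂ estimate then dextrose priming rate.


residual = 14.695·(0.01821 + 0.09011·e^(−0.04·T));  sugar = (target − residual)·4.0·V
residual = 14.695·(0.01821 + 0.09011·e^(−0.04·18.6)) = 0.8969
sugar = (2.5 − 0.8969)·4.0·22.3

143.0008 g


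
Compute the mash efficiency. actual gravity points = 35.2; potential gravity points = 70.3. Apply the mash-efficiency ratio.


efficiency = actual / potential × 100
efficiency = 35.2 / 70.3 × 100

50.0711 %


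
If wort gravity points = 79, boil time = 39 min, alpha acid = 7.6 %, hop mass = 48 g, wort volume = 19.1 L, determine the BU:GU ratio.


U = 1.65·0.000125^(GP/1000)·(1−e^(−0.04t))/4.15;  IBU = (α/100)·m·U·1000/V;  BU:GU = IBU/GP
U = 1.65·0.000125^(79/1000)·(1−e^(−0.04·39))/4.15 = 0.1544
IBU = (7.6/100)·48·0.1544·1000/19.1 = 29.4894
BU:GU = 29.4894/79

0.3733


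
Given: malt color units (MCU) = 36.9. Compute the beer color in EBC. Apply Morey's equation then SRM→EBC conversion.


SRM = 1.4922·MCU^0.6859;  EBC = SRM·1.97
SRM = 1.4922·36.9^0.6859 = 17.7276
EBC = 17.7276·1.97

34.9234 EBC


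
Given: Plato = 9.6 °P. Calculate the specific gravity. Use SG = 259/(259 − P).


SG = 259/(259 − 9.6)

1.0385


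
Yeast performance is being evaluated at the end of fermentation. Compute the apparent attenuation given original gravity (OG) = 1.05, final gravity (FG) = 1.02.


AA = (OG − FG)/(OG − 1) · 100
AA = (1.05 − 1.02)/(1.05 − 1) · 100

60.0000 %


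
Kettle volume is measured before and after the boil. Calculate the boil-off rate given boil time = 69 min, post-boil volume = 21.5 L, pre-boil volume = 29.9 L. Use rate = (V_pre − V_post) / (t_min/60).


rate = (29.9 − 21.5) / (69/60)

7.3043 L/hr


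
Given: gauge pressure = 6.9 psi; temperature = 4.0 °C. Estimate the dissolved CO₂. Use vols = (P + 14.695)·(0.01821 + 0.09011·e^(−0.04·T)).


vols = (6.9 + 14.695)·(0.01821 + 0.09011·e^(−0.04·4.0))

2.0515 volumes


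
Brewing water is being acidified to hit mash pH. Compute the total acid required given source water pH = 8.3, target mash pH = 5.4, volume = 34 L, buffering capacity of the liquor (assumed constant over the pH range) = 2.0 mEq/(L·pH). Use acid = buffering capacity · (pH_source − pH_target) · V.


acid = 2.0 · (8.3 − 5.4) · 34

197.2000 mEq


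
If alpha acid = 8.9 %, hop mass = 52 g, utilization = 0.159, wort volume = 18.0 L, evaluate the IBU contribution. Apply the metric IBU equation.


IBU = (α/100)·mass·U·1000 / V
IBU = (8.9/100)·52·0.159·1000 / 18.0

40.8807 IBU


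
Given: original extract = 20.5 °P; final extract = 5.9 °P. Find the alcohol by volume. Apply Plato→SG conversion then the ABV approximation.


SG = 259/(259 − P);  ABV = (OG − FG)·131.25
OG = 259/(259 − 20.5) = 1.0860
FG = 259/(259 − 5.9) = 1.0233
ABV = (1.0860 − 1.0233)·131.25

8.2219 % ABV


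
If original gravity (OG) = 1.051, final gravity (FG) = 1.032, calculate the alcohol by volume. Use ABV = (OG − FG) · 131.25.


ABV = (1.051 − 1.032) · 131.25

2.4937 % ABV


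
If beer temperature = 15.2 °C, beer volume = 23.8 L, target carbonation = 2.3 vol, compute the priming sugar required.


residual = 14.695·(0.01821 + 0.09011·e^(−0.04·T));  sugar = (target − residual)·4.0·V
residual = 14.695·(0.01821 + 0.09011·e^(−0.04·15.2)) = 0.9885
sugar = (2.3 − 0.9885)·4.0·23.8

124.8526 g


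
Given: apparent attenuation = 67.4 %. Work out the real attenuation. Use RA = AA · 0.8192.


RA = 67.4 · 0.8192

55.2141 %


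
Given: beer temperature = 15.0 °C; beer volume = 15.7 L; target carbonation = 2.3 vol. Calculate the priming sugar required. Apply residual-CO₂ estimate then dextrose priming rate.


residual = 14.695·(0.01821 + 0.09011·e^(−0.04·T));  sugar = (target − residual)·4.0·V
residual = 14.695·(0.01821 + 0.09011·e^(−0.04·15.0)) = 0.9943
sugar = (2.3 − 0.9943)·4.0·15.7

81.9971 g


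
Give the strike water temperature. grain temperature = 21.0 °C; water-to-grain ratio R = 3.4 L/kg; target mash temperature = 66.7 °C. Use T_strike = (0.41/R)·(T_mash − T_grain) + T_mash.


T_strike = (0.41/3.4)·(66.7 − 21.0) + 66.7

72.2109 °C


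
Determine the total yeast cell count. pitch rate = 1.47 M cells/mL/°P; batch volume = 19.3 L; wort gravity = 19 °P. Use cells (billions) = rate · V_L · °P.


cells = 1.47 · 19.3 · 19

539.0490 billion cells


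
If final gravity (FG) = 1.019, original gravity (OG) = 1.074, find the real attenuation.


AA = (OG−FG)/(OG−1)·100;  RA = AA·0.8192
AA = (1.074 − 1.019)/(1.074 − 1)·100 = 74.3243
RA = 74.3243·0.8192

60.8865 %


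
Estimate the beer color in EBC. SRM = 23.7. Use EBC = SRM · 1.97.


EBC = 23.7 · 1.97

46.6890 EBC


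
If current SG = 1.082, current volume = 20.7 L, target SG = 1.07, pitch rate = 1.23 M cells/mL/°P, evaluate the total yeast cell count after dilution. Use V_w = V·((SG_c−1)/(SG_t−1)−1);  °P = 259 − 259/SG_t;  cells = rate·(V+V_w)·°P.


V_w = 20.7·((1.082−1)/(1.07−1)−1) = 3.5486
V_final = 20.7 + 3.5486 = 24.2486
°P = 259 − 259/1.07 = 16.9439
cells = 1.23·24.2486·16.9439

505.3652 billion cells


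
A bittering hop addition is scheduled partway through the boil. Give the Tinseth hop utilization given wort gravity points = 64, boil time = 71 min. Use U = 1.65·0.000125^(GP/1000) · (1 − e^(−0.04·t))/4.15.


bigness = 1.65·0.000125^(64/1000) = 0.9283
boil_factor = (1 − e^(−0.04·71))/4.15 = 0.2269
U = 0.9283 · 0.2269

0.2106


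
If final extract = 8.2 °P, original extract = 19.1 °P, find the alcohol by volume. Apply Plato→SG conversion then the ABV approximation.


SG = 259/(259 − P);  ABV = (OG − FG)·131.25
OG = 259/(259 − 19.1) = 1.0796
FG = 259/(259 − 8.2) = 1.0327
ABV = (1.0796 − 1.0327)·131.25

6.1584 % ABV


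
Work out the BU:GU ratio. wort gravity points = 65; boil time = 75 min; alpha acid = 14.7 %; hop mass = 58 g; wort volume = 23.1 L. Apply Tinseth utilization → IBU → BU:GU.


U = 1.65·0.000125^(GP/1000)·(1−e^(−0.04t))/4.15;  IBU = (α/100)·m·U·1000/V;  BU:GU = IBU/GP
U = 1.65·0.000125^(65/1000)·(1−e^(−0.04·75))/4.15 = 0.2106
IBU = (14.7/100)·58·0.2106·1000/23.1 = 77.7480
BU:GU = 77.7480/65

1.1961


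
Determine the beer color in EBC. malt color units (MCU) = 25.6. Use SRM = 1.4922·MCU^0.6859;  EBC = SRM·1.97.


SRM = 1.4922·25.6^0.6859 = 13.7955
EBC = 13.7955·1.97

27.1772 EBC


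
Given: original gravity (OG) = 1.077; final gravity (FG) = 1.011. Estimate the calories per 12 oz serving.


ABW = (OG−FG)·131.25·0.79/FG;  °P = 259 − 259/SG (for OG→OE and FG→AE);  RE = 0.1808·OE + 0.8192·AE;  Cal = (6.9·ABW + 4·(RE−0.1))·FG·3.55
ABW = (1.077 − 1.011)·131.25·0.79/1.011 = 6.7689
OE = 259 − 259/1.077 = 18.5172 °P
AE = 259 − 259/1.011 = 2.8180 °P
RE = 0.1808·18.5172 + 0.8192·2.8180 = 5.6564 °P
Cal = (6.9·6.7689 + 4·(5.6564−0.1))·1.011·3.55

247.3974 kcal


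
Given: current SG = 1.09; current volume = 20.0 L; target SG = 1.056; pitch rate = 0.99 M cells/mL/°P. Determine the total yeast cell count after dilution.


V_w = V·((SG_c−1)/(SG_t−1)−1);  °P = 259 − 259/SG_t;  cells = rate·(V+V_w)·°P
V_w = 20.0·((1.09−1)/(1.056−1)−1) = 12.1429
V_final = 20.0 + 12.1429 = 32.1429
°P = 259 − 259/1.056 = 13.7348
cells = 0.99·32.1429·13.7348

437.0625 billion cells


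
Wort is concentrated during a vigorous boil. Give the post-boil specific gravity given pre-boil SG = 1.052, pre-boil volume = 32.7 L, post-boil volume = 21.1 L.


SG_post = 1 + (SG_pre − 1)·V_pre/V_post
pts_pre = (1.052 − 1)·1000 = 52.0000
pts_post = 52.0000·32.7/21.1 = 80.5877
SG_post = 1 + 80.5877/1000

1.0806


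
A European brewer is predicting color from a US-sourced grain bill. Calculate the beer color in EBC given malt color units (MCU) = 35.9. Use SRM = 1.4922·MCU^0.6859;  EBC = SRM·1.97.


SRM = 1.4922·35.9^0.6859 = 17.3967
EBC = 17.3967·1.97

34.2715 EBC


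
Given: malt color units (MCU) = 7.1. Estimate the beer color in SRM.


SRM = 1.4922 · MCU^0.6859
SRM = 1.4922 · 7.1^0.6859

5.7241 SRM


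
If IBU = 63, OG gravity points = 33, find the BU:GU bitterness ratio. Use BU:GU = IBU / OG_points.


BU:GU = 63 / 33

1.9091


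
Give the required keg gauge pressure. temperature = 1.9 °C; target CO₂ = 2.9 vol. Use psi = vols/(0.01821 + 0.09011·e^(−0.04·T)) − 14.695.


psi = 2.9/(0.01821 + 0.09011·e^(−0.04·1.9)) − 14.695

13.8131 psi


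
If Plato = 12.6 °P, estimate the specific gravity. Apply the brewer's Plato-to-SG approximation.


SG = 259/(259 − P)
SG = 259/(259 − 12.6)

1.0511


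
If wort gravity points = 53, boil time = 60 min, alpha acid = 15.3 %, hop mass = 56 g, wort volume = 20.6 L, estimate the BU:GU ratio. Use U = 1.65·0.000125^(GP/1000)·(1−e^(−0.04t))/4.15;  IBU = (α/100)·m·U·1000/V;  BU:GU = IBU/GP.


U = 1.65·0.000125^(53/1000)·(1−e^(−0.04·60))/4.15 = 0.2245
IBU = (15.3/100)·56·0.2245·1000/20.6 = 93.3862
BU:GU = 93.3862/53

1.7620


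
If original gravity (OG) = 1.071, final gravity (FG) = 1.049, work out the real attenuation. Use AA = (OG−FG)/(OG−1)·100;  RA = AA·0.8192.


AA = (1.071 − 1.049)/(1.071 − 1)·100 = 30.9859
RA = 30.9859·0.8192

25.3837 %


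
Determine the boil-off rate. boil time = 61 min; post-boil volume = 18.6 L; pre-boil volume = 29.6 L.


rate = (V_pre − V_post) / (t_min/60)
rate = (29.6 − 18.6) / (61/60)

10.8197 L/hr


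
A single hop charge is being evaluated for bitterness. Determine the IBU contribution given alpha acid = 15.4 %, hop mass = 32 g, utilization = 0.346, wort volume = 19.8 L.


IBU = (α/100)·mass·U·1000 / V
IBU = (15.4/100)·32·0.346·1000 / 19.8

86.1156 IBU


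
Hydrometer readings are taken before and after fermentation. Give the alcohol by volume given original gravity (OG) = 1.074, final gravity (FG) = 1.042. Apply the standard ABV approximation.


ABV = (OG − FG) · 131.25
ABV = (1.074 − 1.042) · 131.25

4.2000 % ABV


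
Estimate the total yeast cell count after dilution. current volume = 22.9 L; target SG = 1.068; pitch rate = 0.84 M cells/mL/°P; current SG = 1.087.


V_w = V·((SG_c−1)/(SG_t−1)−1);  °P = 259 − 259/SG_t;  cells = rate·(V+V_w)·°P
V_w = 22.9·((1.087−1)/(1.068−1)−1) = 6.3985
V_final = 22.9 + 6.3985 = 29.2985
°P = 259 − 259/1.068 = 16.4906
cells = 0.84·29.2985·16.4906

405.8472 billion cells


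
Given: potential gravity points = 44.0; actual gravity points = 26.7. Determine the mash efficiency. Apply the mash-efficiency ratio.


efficiency = actual / potential × 100
efficiency = 26.7 / 44.0 × 100

60.6818 %


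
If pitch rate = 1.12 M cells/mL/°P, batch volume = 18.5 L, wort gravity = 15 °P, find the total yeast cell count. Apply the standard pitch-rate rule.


cells (billions) = rate · V_L · °P
cells = 1.12 · 18.5 · 15

310.8000 billion cells


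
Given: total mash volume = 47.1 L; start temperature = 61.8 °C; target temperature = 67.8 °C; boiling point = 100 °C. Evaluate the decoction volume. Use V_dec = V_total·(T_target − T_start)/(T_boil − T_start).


V_dec = 47.1·(67.8 − 61.8)/(100 − 61.8)

7.3979 L


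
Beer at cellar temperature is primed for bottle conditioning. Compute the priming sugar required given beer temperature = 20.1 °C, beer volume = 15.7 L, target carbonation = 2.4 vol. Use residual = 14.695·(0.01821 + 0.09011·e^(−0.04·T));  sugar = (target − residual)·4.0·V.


residual = 14.695·(0.01821 + 0.09011·e^(−0.04·20.1)) = 0.8602
sugar = (2.4 − 0.8602)·4.0·15.7

96.6990 g


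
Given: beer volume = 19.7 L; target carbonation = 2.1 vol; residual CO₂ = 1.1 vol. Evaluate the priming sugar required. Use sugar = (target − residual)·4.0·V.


sugar = (2.1 − 1.1)·4.0·19.7

78.8000 g


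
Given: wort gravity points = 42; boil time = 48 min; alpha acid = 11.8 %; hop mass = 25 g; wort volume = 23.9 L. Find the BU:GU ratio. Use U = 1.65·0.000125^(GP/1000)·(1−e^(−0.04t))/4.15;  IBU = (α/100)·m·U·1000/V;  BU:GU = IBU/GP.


U = 1.65·0.000125^(42/1000)·(1−e^(−0.04·48))/4.15 = 0.2326
IBU = (11.8/100)·25·0.2326·1000/23.9 = 28.7130
BU:GU = 28.7130/42

0.6836


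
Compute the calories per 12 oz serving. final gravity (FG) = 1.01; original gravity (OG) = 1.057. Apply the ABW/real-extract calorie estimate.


ABW = (OG−FG)·131.25·0.79/FG;  °P = 259 − 259/SG (for OG→OE and FG→AE);  RE = 0.1808·OE + 0.8192·AE;  Cal = (6.9·ABW + 4·(RE−0.1))·FG·3.55
ABW = (1.057 − 1.01)·131.25·0.79/1.01 = 4.8251
OE = 259 − 259/1.057 = 13.9669 °P
AE = 259 − 259/1.01 = 2.5644 °P
RE = 0.1808·13.9669 + 0.8192·2.5644 = 4.6259 °P
Cal = (6.9·4.8251 + 4·(4.6259−0.1))·1.01·3.55

184.2827 kcal


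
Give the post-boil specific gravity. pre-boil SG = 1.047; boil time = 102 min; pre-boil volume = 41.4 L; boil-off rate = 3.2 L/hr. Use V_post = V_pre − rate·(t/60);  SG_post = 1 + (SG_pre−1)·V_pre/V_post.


V_post = 41.4 − 3.2·(102/60) = 35.9600
SG_post = 1 + (1.047 − 1)·41.4/35.9600

1.0541


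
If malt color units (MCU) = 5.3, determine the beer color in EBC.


SRM = 1.4922·MCU^0.6859;  EBC = SRM·1.97
SRM = 1.4922·5.3^0.6859 = 4.6839
EBC = 4.6839·1.97

9.2273 EBC


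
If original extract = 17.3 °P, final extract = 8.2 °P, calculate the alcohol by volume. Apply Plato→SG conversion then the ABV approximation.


SG = 259/(259 − P);  ABV = (OG − FG)·131.25
OG = 259/(259 − 17.3) = 1.0716
FG = 259/(259 − 8.2) = 1.0327
ABV = (1.0716 − 1.0327)·131.25

5.1031 % ABV


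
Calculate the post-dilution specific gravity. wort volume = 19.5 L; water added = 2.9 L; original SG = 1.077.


SG_new = 1 + (SG_old − 1)·V_old/(V_old + V_water)
pts = (1.077 − 1)·1000·19.5/(19.5 + 2.9) = 67.0312
SG_new = 1 + 67.0312/1000

1.0670


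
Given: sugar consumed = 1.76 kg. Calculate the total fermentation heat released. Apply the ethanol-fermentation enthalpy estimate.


Q = m_sugar · 590 kJ/kg
Q = 1.76 · 590

1038.4000 kJ


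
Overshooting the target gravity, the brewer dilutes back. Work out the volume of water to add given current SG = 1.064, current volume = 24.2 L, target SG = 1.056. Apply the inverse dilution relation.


V_water = V·((SG_curr − 1)/(SG_target − 1) − 1)
V_water = 24.2·((1.064 − 1)/(1.056 − 1) − 1)

3.4571 L


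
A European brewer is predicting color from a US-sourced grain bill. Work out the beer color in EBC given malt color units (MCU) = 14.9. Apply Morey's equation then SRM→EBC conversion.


SRM = 1.4922·MCU^0.6859;  EBC = SRM·1.97
SRM = 1.4922·14.9^0.6859 = 9.5173
EBC = 9.5173·1.97

18.7492 EBC


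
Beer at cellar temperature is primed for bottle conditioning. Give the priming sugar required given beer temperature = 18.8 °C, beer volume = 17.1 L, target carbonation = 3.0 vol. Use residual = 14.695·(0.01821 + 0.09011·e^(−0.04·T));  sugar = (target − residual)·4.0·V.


residual = 14.695·(0.01821 + 0.09011·e^(−0.04·18.8)) = 0.8918
sugar = (3.0 − 0.8918)·4.0·17.1

144.1983 g


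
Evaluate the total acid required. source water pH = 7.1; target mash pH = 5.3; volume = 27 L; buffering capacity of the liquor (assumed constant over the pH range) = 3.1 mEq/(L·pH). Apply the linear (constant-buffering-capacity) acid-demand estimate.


acid = buffering capacity · (pH_source − pH_target) · V
acid = 3.1 · (7.1 − 5.3) · 27

150.6600 mEq


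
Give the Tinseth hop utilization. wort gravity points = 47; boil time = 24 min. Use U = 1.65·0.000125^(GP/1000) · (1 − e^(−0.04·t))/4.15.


bigness = 1.65·0.000125^(47/1000) = 1.0815
boil_factor = (1 − e^(−0.04·24))/4.15 = 0.1487
U = 1.0815 · 0.1487

0.1608


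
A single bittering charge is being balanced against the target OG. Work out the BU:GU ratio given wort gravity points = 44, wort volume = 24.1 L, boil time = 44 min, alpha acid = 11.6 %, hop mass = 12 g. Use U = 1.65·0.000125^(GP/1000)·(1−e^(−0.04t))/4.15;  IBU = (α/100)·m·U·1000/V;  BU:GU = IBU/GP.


U = 1.65·0.000125^(44/1000)·(1−e^(−0.04·44))/4.15 = 0.2217
IBU = (11.6/100)·12·0.2217·1000/24.1 = 12.8035
BU:GU = 12.8035/44

0.2910


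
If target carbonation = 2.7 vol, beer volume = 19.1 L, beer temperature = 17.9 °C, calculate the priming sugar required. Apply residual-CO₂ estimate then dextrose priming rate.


residual = 14.695·(0.01821 + 0.09011·e^(−0.04·T));  sugar = (target − residual)·4.0·V
residual = 14.695·(0.01821 + 0.09011·e^(−0.04·17.9)) = 0.9147
sugar = (2.7 − 0.9147)·4.0·19.1

136.3954 g


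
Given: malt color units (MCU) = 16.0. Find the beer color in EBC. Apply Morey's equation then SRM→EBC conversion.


SRM = 1.4922·MCU^0.6859;  EBC = SRM·1.97
SRM = 1.4922·16.0^0.6859 = 9.9939
EBC = 9.9939·1.97

19.6879 EBC


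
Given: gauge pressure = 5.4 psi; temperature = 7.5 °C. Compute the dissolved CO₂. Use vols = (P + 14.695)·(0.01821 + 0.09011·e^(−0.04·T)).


vols = (5.4 + 14.695)·(0.01821 + 0.09011·e^(−0.04·7.5))

1.7074 volumes


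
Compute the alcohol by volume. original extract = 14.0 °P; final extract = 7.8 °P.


SG = 259/(259 − P);  ABV = (OG − FG)·131.25
OG = 259/(259 − 14.0) = 1.0571
FG = 259/(259 − 7.8) = 1.0311
ABV = (1.0571 − 1.0311)·131.25

3.4246 % ABV


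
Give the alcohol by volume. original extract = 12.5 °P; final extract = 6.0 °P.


SG = 259/(259 − P);  ABV = (OG − FG)·131.25
OG = 259/(259 − 12.5) = 1.0507
FG = 259/(259 − 6.0) = 1.0237
ABV = (1.0507 − 1.0237)·131.25

3.5430 % ABV


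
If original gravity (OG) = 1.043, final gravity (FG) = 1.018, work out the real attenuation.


AA = (OG−FG)/(OG−1)·100;  RA = AA·0.8192
AA = (1.043 − 1.018)/(1.043 − 1)·100 = 58.1395
RA = 58.1395·0.8192

47.6279 %


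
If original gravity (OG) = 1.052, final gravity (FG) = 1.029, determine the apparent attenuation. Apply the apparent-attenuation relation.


AA = (OG − FG)/(OG − 1) · 100
AA = (1.052 − 1.029)/(1.052 − 1) · 100

44.2308 %


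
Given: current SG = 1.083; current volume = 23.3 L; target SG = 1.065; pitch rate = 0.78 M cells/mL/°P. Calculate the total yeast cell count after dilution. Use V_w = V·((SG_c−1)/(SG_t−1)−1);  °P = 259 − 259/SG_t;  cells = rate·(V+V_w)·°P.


V_w = 23.3·((1.083−1)/(1.065−1)−1) = 6.4523
V_final = 23.3 + 6.4523 = 29.7523
°P = 259 − 259/1.065 = 15.8075
cells = 0.78·29.7523·15.8075

366.8418 billion cells


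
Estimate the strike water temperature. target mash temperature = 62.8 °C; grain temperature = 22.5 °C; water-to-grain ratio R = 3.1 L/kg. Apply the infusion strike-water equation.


T_strike = (0.41/R)·(T_mash − T_grain) + T_mash
T_strike = (0.41/3.1)·(62.8 − 22.5) + 62.8

68.1300 °C


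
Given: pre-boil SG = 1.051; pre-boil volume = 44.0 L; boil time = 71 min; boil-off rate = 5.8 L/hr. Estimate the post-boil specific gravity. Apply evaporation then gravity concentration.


V_post = V_pre − rate·(t/60);  SG_post = 1 + (SG_pre−1)·V_pre/V_post
V_post = 44.0 − 5.8·(71/60) = 37.1367
SG_post = 1 + (1.051 − 1)·44.0/37.1367

1.0604


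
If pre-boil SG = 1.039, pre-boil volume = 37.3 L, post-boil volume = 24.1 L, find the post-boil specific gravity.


SG_post = 1 + (SG_pre − 1)·V_pre/V_post
pts_pre = (1.039 − 1)·1000 = 39.0000
pts_post = 39.0000·37.3/24.1 = 60.3610
SG_post = 1 + 60.3610/1000

1.0604


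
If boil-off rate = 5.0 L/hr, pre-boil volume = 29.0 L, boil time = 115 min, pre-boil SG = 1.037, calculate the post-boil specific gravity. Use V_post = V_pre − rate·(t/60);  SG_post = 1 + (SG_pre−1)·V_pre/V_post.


V_post = 29.0 − 5.0·(115/60) = 19.4167
SG_post = 1 + (1.037 − 1)·29.0/19.4167

1.0553


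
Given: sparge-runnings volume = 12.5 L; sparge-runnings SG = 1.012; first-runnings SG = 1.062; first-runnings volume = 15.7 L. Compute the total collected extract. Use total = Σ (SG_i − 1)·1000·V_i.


first = (1.062 − 1)·1000·15.7 = 973.4000
sparge = (1.012 − 1)·1000·12.5 = 150.0000
total = 973.4000 + 150.0000

1123.4000 gravity·L


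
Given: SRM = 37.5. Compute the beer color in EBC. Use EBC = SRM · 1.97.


EBC = 37.5 · 1.97

73.8750 EBC


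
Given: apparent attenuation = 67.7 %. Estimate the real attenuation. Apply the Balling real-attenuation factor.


RA = AA · 0.8192
RA = 67.7 · 0.8192

55.4598 %


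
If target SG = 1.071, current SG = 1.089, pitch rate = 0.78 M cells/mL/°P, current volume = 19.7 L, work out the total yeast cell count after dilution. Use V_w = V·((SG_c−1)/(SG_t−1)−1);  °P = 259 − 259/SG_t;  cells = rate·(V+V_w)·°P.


V_w = 19.7·((1.089−1)/(1.071−1)−1) = 4.9944
V_final = 19.7 + 4.9944 = 24.6944
°P = 259 − 259/1.071 = 17.1699
cells = 0.78·24.6944·17.1699

330.7205 billion cells


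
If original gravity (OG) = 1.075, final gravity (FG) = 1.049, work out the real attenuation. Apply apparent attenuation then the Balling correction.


AA = (OG−FG)/(OG−1)·100;  RA = AA·0.8192
AA = (1.075 − 1.049)/(1.075 − 1)·100 = 34.6667
RA = 34.6667·0.8192

28.3989 %


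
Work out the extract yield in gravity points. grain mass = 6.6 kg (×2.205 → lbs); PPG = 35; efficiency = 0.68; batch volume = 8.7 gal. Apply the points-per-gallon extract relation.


points = lbs × PPG × eff / vol
lbs = 6.6 × 2.205 = 14.5530
points = 14.5530 × 35 × 0.68 / 8.7

39.8117 points


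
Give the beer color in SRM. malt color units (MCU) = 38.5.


SRM = 1.4922 · MCU^0.6859
SRM = 1.4922 · 38.5^0.6859

18.2513 SRM


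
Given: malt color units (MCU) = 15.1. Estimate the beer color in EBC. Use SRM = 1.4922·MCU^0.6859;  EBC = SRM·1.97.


SRM = 1.4922·15.1^0.6859 = 9.6048
EBC = 9.6048·1.97

18.9214 EBC


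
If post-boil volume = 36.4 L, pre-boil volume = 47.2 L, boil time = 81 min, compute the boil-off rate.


rate = (V_pre − V_post) / (t_min/60)
rate = (47.2 − 36.4) / (81/60)

8.0000 L/hr


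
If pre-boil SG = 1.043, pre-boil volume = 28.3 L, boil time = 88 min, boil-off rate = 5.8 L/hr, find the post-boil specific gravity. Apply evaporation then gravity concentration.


V_post = V_pre − rate·(t/60);  SG_post = 1 + (SG_pre−1)·V_pre/V_post
V_post = 28.3 − 5.8·(88/60) = 19.7933
SG_post = 1 + (1.043 − 1)·28.3/19.7933

1.0615


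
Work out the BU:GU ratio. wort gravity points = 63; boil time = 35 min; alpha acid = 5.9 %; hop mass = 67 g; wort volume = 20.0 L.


U = 1.65·0.000125^(GP/1000)·(1−e^(−0.04t))/4.15;  IBU = (α/100)·m·U·1000/V;  BU:GU = IBU/GP
U = 1.65·0.000125^(63/1000)·(1−e^(−0.04·35))/4.15 = 0.1700
IBU = (5.9/100)·67·0.1700·1000/20.0 = 33.6098
BU:GU = 33.6098/63

0.5335


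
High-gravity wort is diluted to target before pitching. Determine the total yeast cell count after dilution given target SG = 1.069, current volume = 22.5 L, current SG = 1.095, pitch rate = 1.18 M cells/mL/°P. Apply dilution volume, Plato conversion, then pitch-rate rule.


V_w = V·((SG_c−1)/(SG_t−1)−1);  °P = 259 − 259/SG_t;  cells = rate·(V+V_w)·°P
V_w = 22.5·((1.095−1)/(1.069−1)−1) = 8.4783
V_final = 22.5 + 8.4783 = 30.9783
°P = 259 − 259/1.069 = 16.7175
cells = 1.18·30.9783·16.7175

611.0971 billion cells


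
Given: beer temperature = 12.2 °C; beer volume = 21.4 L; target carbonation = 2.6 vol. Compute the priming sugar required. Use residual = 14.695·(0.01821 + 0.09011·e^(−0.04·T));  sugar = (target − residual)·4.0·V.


residual = 14.695·(0.01821 + 0.09011·e^(−0.04·12.2)) = 1.0804
sugar = (2.6 − 1.0804)·4.0·21.4

130.0744 g


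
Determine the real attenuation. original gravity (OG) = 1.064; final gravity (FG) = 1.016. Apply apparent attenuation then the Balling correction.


AA = (OG−FG)/(OG−1)·100;  RA = AA·0.8192
AA = (1.064 − 1.016)/(1.064 − 1)·100 = 75.0000
RA = 75.0000·0.8192

61.4400 %


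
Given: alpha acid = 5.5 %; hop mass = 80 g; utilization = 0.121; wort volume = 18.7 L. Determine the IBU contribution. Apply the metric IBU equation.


IBU = (α/100)·mass·U·1000 / V
IBU = (5.5/100)·80·0.121·1000 / 18.7

28.4706 IBU


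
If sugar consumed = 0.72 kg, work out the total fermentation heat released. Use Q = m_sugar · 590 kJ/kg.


Q = 0.72 · 590

424.8000 kJ


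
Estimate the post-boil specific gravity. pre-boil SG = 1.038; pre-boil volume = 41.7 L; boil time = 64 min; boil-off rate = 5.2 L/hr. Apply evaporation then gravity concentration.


V_post = V_pre − rate·(t/60);  SG_post = 1 + (SG_pre−1)·V_pre/V_post
V_post = 41.7 − 5.2·(64/60) = 36.1533
SG_post = 1 + (1.038 − 1)·41.7/36.1533

1.0438


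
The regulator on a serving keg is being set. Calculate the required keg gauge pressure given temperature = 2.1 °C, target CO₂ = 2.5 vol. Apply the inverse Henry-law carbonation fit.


psi = vols/(0.01821 + 0.09011·e^(−0.04·T)) − 14.695
psi = 2.5/(0.01821 + 0.09011·e^(−0.04·2.1)) − 14.695

10.0428 psi


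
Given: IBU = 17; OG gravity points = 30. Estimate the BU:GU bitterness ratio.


BU:GU = IBU / OG_points
BU:GU = 17 / 30

0.5667


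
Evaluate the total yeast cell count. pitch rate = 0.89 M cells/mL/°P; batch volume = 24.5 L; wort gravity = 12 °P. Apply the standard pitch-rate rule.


cells (billions) = rate · V_L · °P
cells = 0.89 · 24.5 · 12

261.6600 billion cells
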